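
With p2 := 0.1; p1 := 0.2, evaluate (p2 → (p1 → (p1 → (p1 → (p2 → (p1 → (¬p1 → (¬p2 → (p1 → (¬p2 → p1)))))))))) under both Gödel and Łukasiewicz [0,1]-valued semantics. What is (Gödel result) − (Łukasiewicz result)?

Gödel evaluation:
  ¬p1: Gödel ¬ of 0.2 = 0 (operand ≠ 0)
  ¬p2: Gödel ¬ of 0.1 = 0 (operand ≠ 0)
  ¬p2: Gödel ¬ of 0.1 = 0 (operand ≠ 0)
  (¬p2 → p1): 0 ≤ 0.2, so result = 1
  (p1 → (¬p2 → p1)): 0.2 ≤ 1, so result = 1
  (¬p2 → (p1 → (¬p2 → p1))): 0 ≤ 1, so result = 1
  (¬p1 → (¬p2 → (p1 → (¬p2 → p1)))): 0 ≤ 1, so result = 1
  (p1 → (¬p1 → (¬p2 → (p1 → (¬p2 → p1))))): 0.2 ≤ 1, so result = 1
  (p2 → (p1 → (¬p1 → (¬p2 → (p1 → (¬p2 → p1)))))): 0.1 ≤ 1, so result = 1
  (p1 → (p2 → (p1 → (¬p1 → (¬p2 → (p1 → (¬p2 → p1))))))): 0.2 ≤ 1, so result = 1
  (p1 → (p1 → (p2 → (p1 → (¬p1 → (¬p2 → (p1 → (¬p2 → p1)))))))): 0.2 ≤ 1, so result = 1
  (p1 → (p1 → (p1 → (p2 → (p1 → (¬p1 → (¬p2 → (p1 → (¬p2 → p1))))))))): 0.2 ≤ 1, so result = 1
  (p2 → (p1 → (p1 → (p1 → (p2 → (p1 → (¬p1 → (¬p2 → (p1 → (¬p2 → p1)))))))))): 0.1 ≤ 1, so result = 1
  Gödel value = 1
Łukasiewicz evaluation:
  ¬p1: Łukasiewicz ¬ gives 1 − 0.2 = 0.8
  ¬p2: Łukasiewicz ¬ gives 1 − 0.1 = 0.9
  ¬p2: Łukasiewicz ¬ gives 1 − 0.1 = 0.9
  (¬p2 → p1): min(1, 1 − 0.9 + 0.2) = 0.3
  (p1 → (¬p2 → p1)): min(1, 1 − 0.2 + 0.3) = 1
  (¬p2 → (p1 → (¬p2 → p1))): min(1, 1 − 0.9 + 1) = 1
  (¬p1 → (¬p2 → (p1 → (¬p2 → p1)))): min(1, 1 − 0.8 + 1) = 1
  (p1 → (¬p1 → (¬p2 → (p1 → (¬p2 → p1))))): min(1, 1 − 0.2 + 1) = 1
  (p2 → (p1 → (¬p1 → (¬p2 → (p1 → (¬p2 → p1)))))): min(1, 1 − 0.1 + 1) = 1
  (p1 → (p2 → (p1 → (¬p1 → (¬p2 → (p1 → (¬p2 → p1))))))): min(1, 1 − 0.2 + 1) = 1
  (p1 → (p1 → (p2 → (p1 → (¬p1 → (¬p2 → (p1 → (¬p2 → p1)))))))): min(1, 1 − 0.2 + 1) = 1
  (p1 → (p1 → (p1 → (p2 → (p1 → (¬p1 → (¬p2 → (p1 → (¬p2 → p1))))))))): min(1, 1 − 0.2 + 1) = 1
  (p2 → (p1 → (p1 → (p1 → (p2 → (p1 → (¬p1 → (¬p2 → (p1 → (¬p2 → p1)))))))))): min(1, 1 − 0.1 + 1) = 1
  Łukasiewicz value = 1
Difference: 1 − 1 = 0.00

0.00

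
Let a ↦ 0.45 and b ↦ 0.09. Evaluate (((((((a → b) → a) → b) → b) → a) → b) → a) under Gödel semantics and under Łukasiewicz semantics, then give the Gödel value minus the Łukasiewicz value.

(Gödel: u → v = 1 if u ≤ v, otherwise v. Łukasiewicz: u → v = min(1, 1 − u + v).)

0.00

Gödel evaluation:
  (a → b): 0.45 > 0.09, so result = 0.09
  ((a → b) → a): 0.09 ≤ 0.45, so result = 1
  (((a → b) → a) → b): 1 > 0.09, so result = 0.09
  ((((a → b) → a) → b) → b): 0.09 ≤ 0.09, so result = 1
  (((((a → b) → a) → b) → b) → a): 1 > 0.45, so result = 0.45
  ((((((a → b) → a) → b) → b) → a) → b): 0.45 > 0.09, so result = 0.09
  (((((((a → b) → a) → b) → b) → a) → b) → a): 0.09 ≤ 0.45, so result = 1
  Gödel value = 1
Łukasiewicz evaluation:
  (a → b): min(1, 1 − 0.45 + 0.09) = 0.64
  ((a → b) → a): min(1, 1 − 0.64 + 0.45) = 0.81
  (((a → b) → a) → b): min(1, 1 − 0.81 + 0.09) = 0.28
  ((((a → b) → a) → b) → b): min(1, 1 − 0.28 + 0.09) = 0.81
  (((((a → b) → a) → b) → b) → a): min(1, 1 − 0.81 + 0.45) = 0.64
  ((((((a → b) → a) → b) → b) → a) → b): min(1, 1 − 0.64 + 0.09) = 0.45
  (((((((a → b) → a) → b) → b) → a) → b) → a): min(1, 1 − 0.45 + 0.45) = 1
  Łukasiewicz value = 1
Difference: 1 − 1 = 0.00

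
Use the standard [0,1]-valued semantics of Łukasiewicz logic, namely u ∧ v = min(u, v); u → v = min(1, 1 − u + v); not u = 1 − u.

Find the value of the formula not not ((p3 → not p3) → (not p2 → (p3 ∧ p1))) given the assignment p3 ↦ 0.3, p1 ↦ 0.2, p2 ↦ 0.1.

not p3: Łukasiewicz ¬ gives 1 − 0.3 = 0.7
(p3 → not p3): min(1, 1 − 0.3 + 0.7) = 1
not p2: Łukasiewicz ¬ gives 1 − 0.1 = 0.9
(p3 ∧ p1) = min(0.3, 0.2) = 0.2
(not p2 → (p3 ∧ p1)): min(1, 1 − 0.9 + 0.2) = 0.3
((p3 → not p3) → (not p2 → (p3 ∧ p1))): min(1, 1 − 1 + 0.3) = 0.3
not ((p3 → not p3) → (not p2 → (p3 ∧ p1))): Łukasiewicz ¬ gives 1 − 0.3 = 0.7
not not ((p3 → not p3) → (not p2 → (p3 ∧ p1))): Łukasiewicz ¬ gives 1 − 0.7 = 0.3

0.30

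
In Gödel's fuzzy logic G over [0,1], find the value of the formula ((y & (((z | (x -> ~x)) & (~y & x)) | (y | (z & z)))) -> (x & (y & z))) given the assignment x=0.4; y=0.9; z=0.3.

0.30

~x: Gödel ¬ of 0.4 = 0 (operand ≠ 0)
(x -> ~x): 0.4 > 0, so result = 0
(z | (x -> ~x)) = max(0.3, 0) = 0.3
~y: Gödel ¬ of 0.9 = 0 (operand ≠ 0)
(~y & x) = min(0, 0.4) = 0
((z | (x -> ~x)) & (~y & x)) = min(0.3, 0) = 0
(z & z) = min(0.3, 0.3) = 0.3
(y | (z & z)) = max(0.9, 0.3) = 0.9
(((z | (x -> ~x)) & (~y & x)) | (y | (z & z))) = max(0, 0.9) = 0.9
(y & (((z | (x -> ~x)) & (~y & x)) | (y | (z & z)))) = min(0.9, 0.9) = 0.9
(y & z) = min(0.9, 0.3) = 0.3
(x & (y & z)) = min(0.4, 0.3) = 0.3
((y & (((z | (x -> ~x)) & (~y & x)) | (y | (z & z)))) -> (x & (y & z))): 0.9 > 0.3, so result = 0.3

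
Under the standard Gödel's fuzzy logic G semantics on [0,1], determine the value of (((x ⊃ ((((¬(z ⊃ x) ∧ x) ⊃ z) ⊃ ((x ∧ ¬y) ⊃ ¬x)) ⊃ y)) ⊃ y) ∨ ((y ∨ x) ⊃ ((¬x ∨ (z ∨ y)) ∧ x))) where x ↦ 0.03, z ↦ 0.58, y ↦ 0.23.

(z ⊃ x): 0.58 > 0.03, so result = 0.03
¬(z ⊃ x): Gödel ¬ of 0.03 = 0 (operand ≠ 0)
(¬(z ⊃ x) ∧ x) = min(0, 0.03) = 0
((¬(z ⊃ x) ∧ x) ⊃ z): 0 ≤ 0.58, so result = 1
¬y: Gödel ¬ of 0.23 = 0 (operand ≠ 0)
(x ∧ ¬y) = min(0.03, 0) = 0
¬x: Gödel ¬ of 0.03 = 0 (operand ≠ 0)
((x ∧ ¬y) ⊃ ¬x): 0 ≤ 0, so result = 1
(((¬(z ⊃ x) ∧ x) ⊃ z) ⊃ ((x ∧ ¬y) ⊃ ¬x)): 1 ≤ 1, so result = 1
((((¬(z ⊃ x) ∧ x) ⊃ z) ⊃ ((x ∧ ¬y) ⊃ ¬x)) ⊃ y): 1 > 0.23, so result = 0.23
(x ⊃ ((((¬(z ⊃ x) ∧ x) ⊃ z) ⊃ ((x ∧ ¬y) ⊃ ¬x)) ⊃ y)): 0.03 ≤ 0.23, so result = 1
((x ⊃ ((((¬(z ⊃ x) ∧ x) ⊃ z) ⊃ ((x ∧ ¬y) ⊃ ¬x)) ⊃ y)) ⊃ y): 1 > 0.23, so result = 0.23
(y ∨ x) = max(0.23, 0.03) = 0.23
¬x: Gödel ¬ of 0.03 = 0 (operand ≠ 0)
(z ∨ y) = max(0.58, 0.23) = 0.58
(¬x ∨ (z ∨ y)) = max(0, 0.58) = 0.58
((¬x ∨ (z ∨ y)) ∧ x) = min(0.58, 0.03) = 0.03
((y ∨ x) ⊃ ((¬x ∨ (z ∨ y)) ∧ x)): 0.23 > 0.03, so result = 0.03
(((x ⊃ ((((¬(z ⊃ x) ∧ x) ⊃ z) ⊃ ((x ∧ ¬y) ⊃ ¬x)) ⊃ y)) ⊃ y) ∨ ((y ∨ x) ⊃ ((¬x ∨ (z ∨ y)) ∧ x))) = max(0.23, 0.03) = 0.23

0.23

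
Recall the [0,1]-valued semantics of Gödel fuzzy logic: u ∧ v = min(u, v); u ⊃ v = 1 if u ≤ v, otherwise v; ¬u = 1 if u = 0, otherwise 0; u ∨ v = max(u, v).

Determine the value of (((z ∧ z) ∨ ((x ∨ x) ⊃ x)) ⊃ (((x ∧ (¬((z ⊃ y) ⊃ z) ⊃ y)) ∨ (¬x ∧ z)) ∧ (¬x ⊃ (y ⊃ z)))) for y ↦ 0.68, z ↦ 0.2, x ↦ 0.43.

0.43

(z ∧ z) = min(0.2, 0.2) = 0.2
(x ∨ x) = max(0.43, 0.43) = 0.43
((x ∨ x) ⊃ x): 0.43 ≤ 0.43, so result = 1
((z ∧ z) ∨ ((x ∨ x) ⊃ x)) = max(0.2, 1) = 1
(z ⊃ y): 0.2 ≤ 0.68, so result = 1
((z ⊃ y) ⊃ z): 1 > 0.2, so result = 0.2
¬((z ⊃ y) ⊃ z): Gödel ¬ of 0.2 = 0 (operand ≠ 0)
(¬((z ⊃ y) ⊃ z) ⊃ y): 0 ≤ 0.68, so result = 1
(x ∧ (¬((z ⊃ y) ⊃ z) ⊃ y)) = min(0.43, 1) = 0.43
¬x: Gödel ¬ of 0.43 = 0 (operand ≠ 0)
(¬x ∧ z) = min(0, 0.2) = 0
((x ∧ (¬((z ⊃ y) ⊃ z) ⊃ y)) ∨ (¬x ∧ z)) = max(0.43, 0) = 0.43
¬x: Gödel ¬ of 0.43 = 0 (operand ≠ 0)
(y ⊃ z): 0.68 > 0.2, so result = 0.2
(¬x ⊃ (y ⊃ z)): 0 ≤ 0.2, so result = 1
(((x ∧ (¬((z ⊃ y) ⊃ z) ⊃ y)) ∨ (¬x ∧ z)) ∧ (¬x ⊃ (y ⊃ z))) = min(0.43, 1) = 0.43
(((z ∧ z) ∨ ((x ∨ x) ⊃ x)) ⊃ (((x ∧ (¬((z ⊃ y) ⊃ z) ⊃ y)) ∨ (¬x ∧ z)) ∧ (¬x ⊃ (y ⊃ z)))): 1 > 0.43, so result = 0.43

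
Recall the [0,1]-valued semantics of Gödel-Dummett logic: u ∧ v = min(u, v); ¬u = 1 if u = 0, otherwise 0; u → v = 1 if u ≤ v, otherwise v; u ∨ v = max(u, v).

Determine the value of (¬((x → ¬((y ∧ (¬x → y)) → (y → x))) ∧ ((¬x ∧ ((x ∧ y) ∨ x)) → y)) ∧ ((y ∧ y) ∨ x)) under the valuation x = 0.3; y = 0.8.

¬x: Gödel ¬ of 0.3 = 0 (operand ≠ 0)
(¬x → y): 0 ≤ 0.8, so result = 1
(y ∧ (¬x → y)) = min(0.8, 1) = 0.8
(y → x): 0.8 > 0.3, so result = 0.3
((y ∧ (¬x → y)) → (y → x)): 0.8 > 0.3, so result = 0.3
¬((y ∧ (¬x → y)) → (y → x)): Gödel ¬ of 0.3 = 0 (operand ≠ 0)
(x → ¬((y ∧ (¬x → y)) → (y → x))): 0.3 > 0, so result = 0
¬x: Gödel ¬ of 0.3 = 0 (operand ≠ 0)
(x ∧ y) = min(0.3, 0.8) = 0.3
((x ∧ y) ∨ x) = max(0.3, 0.3) = 0.3
(¬x ∧ ((x ∧ y) ∨ x)) = min(0, 0.3) = 0
((¬x ∧ ((x ∧ y) ∨ x)) → y): 0 ≤ 0.8, so result = 1
((x → ¬((y ∧ (¬x → y)) → (y → x))) ∧ ((¬x ∧ ((x ∧ y) ∨ x)) → y)) = min(0, 1) = 0
¬((x → ¬((y ∧ (¬x → y)) → (y → x))) ∧ ((¬x ∧ ((x ∧ y) ∨ x)) → y)): Gödel ¬ of 0 = 1 (operand is 0)
(y ∧ y) = min(0.8, 0.8) = 0.8
((y ∧ y) ∨ x) = max(0.8, 0.3) = 0.8
(¬((x → ¬((y ∧ (¬x → y)) → (y → x))) ∧ ((¬x ∧ ((x ∧ y) ∨ x)) → y)) ∧ ((y ∧ y) ∨ x)) = min(1, 0.8) = 0.8

0.80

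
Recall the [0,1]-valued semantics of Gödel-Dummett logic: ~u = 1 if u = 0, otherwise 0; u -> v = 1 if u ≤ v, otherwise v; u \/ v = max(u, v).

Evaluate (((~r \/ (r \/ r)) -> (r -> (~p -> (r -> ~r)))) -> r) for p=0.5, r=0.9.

~r: Gödel ¬ of 0.9 = 0 (operand ≠ 0)
(r \/ r) = max(0.9, 0.9) = 0.9
(~r \/ (r \/ r)) = max(0, 0.9) = 0.9
~p: Gödel ¬ of 0.5 = 0 (operand ≠ 0)
~r: Gödel ¬ of 0.9 = 0 (operand ≠ 0)
(r -> ~r): 0.9 > 0, so result = 0
(~p -> (r -> ~r)): 0 ≤ 0, so result = 1
(r -> (~p -> (r -> ~r))): 0.9 ≤ 1, so result = 1
((~r \/ (r \/ r)) -> (r -> (~p -> (r -> ~r)))): 0.9 ≤ 1, so result = 1
(((~r \/ (r \/ r)) -> (r -> (~p -> (r -> ~r)))) -> r): 1 > 0.9, so result = 0.9

0.90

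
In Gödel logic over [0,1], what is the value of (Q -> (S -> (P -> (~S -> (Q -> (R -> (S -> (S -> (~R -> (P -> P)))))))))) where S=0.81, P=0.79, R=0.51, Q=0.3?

1.00

~S: Gödel ¬ of 0.81 = 0 (operand ≠ 0)
~R: Gödel ¬ of 0.51 = 0 (operand ≠ 0)
(P -> P): 0.79 ≤ 0.79, so result = 1
(~R -> (P -> P)): 0 ≤ 1, so result = 1
(S -> (~R -> (P -> P))): 0.81 ≤ 1, so result = 1
(S -> (S -> (~R -> (P -> P)))): 0.81 ≤ 1, so result = 1
(R -> (S -> (S -> (~R -> (P -> P))))): 0.51 ≤ 1, so result = 1
(Q -> (R -> (S -> (S -> (~R -> (P -> P)))))): 0.3 ≤ 1, so result = 1
(~S -> (Q -> (R -> (S -> (S -> (~R -> (P -> P))))))): 0 ≤ 1, so result = 1
(P -> (~S -> (Q -> (R -> (S -> (S -> (~R -> (P -> P)))))))): 0.79 ≤ 1, so result = 1
(S -> (P -> (~S -> (Q -> (R -> (S -> (S -> (~R -> (P -> P))))))))): 0.81 ≤ 1, so result = 1
(Q -> (S -> (P -> (~S -> (Q -> (R -> (S -> (S -> (~R -> (P -> P)))))))))): 0.3 ≤ 1, so result = 1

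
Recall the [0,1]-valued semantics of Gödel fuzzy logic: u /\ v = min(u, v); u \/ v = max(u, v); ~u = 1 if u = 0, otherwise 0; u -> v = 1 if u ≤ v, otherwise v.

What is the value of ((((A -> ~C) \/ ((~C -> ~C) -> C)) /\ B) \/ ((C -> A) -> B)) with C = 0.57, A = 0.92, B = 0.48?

0.48

~C: Gödel ¬ of 0.57 = 0 (operand ≠ 0)
(A -> ~C): 0.92 > 0, so result = 0
~C: Gödel ¬ of 0.57 = 0 (operand ≠ 0)
~C: Gödel ¬ of 0.57 = 0 (operand ≠ 0)
(~C -> ~C): 0 ≤ 0, so result = 1
((~C -> ~C) -> C): 1 > 0.57, so result = 0.57
((A -> ~C) \/ ((~C -> ~C) -> C)) = max(0, 0.57) = 0.57
(((A -> ~C) \/ ((~C -> ~C) -> C)) /\ B) = min(0.57, 0.48) = 0.48
(C -> A): 0.57 ≤ 0.92, so result = 1
((C -> A) -> B): 1 > 0.48, so result = 0.48
((((A -> ~C) \/ ((~C -> ~C) -> C)) /\ B) \/ ((C -> A) -> B)) = max(0.48, 0.48) = 0.48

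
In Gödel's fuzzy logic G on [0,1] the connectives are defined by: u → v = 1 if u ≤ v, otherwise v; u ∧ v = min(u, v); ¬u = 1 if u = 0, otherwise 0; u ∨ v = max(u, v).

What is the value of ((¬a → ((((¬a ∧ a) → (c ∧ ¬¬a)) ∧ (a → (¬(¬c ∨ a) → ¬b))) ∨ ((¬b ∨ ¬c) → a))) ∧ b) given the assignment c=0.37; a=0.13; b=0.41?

¬a: Gödel ¬ of 0.13 = 0 (operand ≠ 0)
¬a: Gödel ¬ of 0.13 = 0 (operand ≠ 0)
(¬a ∧ a) = min(0, 0.13) = 0
¬a: Gödel ¬ of 0.13 = 0 (operand ≠ 0)
¬¬a: Gödel ¬ of 0 = 1 (operand is 0)
(c ∧ ¬¬a) = min(0.37, 1) = 0.37
((¬a ∧ a) → (c ∧ ¬¬a)): 0 ≤ 0.37, so result = 1
¬c: Gödel ¬ of 0.37 = 0 (operand ≠ 0)
(¬c ∨ a) = max(0, 0.13) = 0.13
¬(¬c ∨ a): Gödel ¬ of 0.13 = 0 (operand ≠ 0)
¬b: Gödel ¬ of 0.41 = 0 (operand ≠ 0)
(¬(¬c ∨ a) → ¬b): 0 ≤ 0, so result = 1
(a → (¬(¬c ∨ a) → ¬b)): 0.13 ≤ 1, so result = 1
(((¬a ∧ a) → (c ∧ ¬¬a)) ∧ (a → (¬(¬c ∨ a) → ¬b))) = min(1, 1) = 1
¬b: Gödel ¬ of 0.41 = 0 (operand ≠ 0)
¬c: Gödel ¬ of 0.37 = 0 (operand ≠ 0)
(¬b ∨ ¬c) = max(0, 0) = 0
((¬b ∨ ¬c) → a): 0 ≤ 0.13, so result = 1
((((¬a ∧ a) → (c ∧ ¬¬a)) ∧ (a → (¬(¬c ∨ a) → ¬b))) ∨ ((¬b ∨ ¬c) → a)) = max(1, 1) = 1
(¬a → ((((¬a ∧ a) → (c ∧ ¬¬a)) ∧ (a → (¬(¬c ∨ a) → ¬b))) ∨ ((¬b ∨ ¬c) → a))): 0 ≤ 1, so result = 1
((¬a → ((((¬a ∧ a) → (c ∧ ¬¬a)) ∧ (a → (¬(¬c ∨ a) → ¬b))) ∨ ((¬b ∨ ¬c) → a))) ∧ b) = min(1, 0.41) = 0.41

0.41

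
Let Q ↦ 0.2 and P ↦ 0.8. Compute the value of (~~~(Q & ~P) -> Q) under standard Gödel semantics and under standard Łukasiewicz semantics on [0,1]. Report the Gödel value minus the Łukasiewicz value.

-0.20

Gödel evaluation:
  ~P: Gödel ¬ of 0.8 = 0 (operand ≠ 0)
  (Q & ~P) = min(0.2, 0) = 0
  ~(Q & ~P): Gödel ¬ of 0 = 1 (operand is 0)
  ~~(Q & ~P): Gödel ¬ of 1 = 0 (operand ≠ 0)
  ~~~(Q & ~P): Gödel ¬ of 0 = 1 (operand is 0)
  (~~~(Q & ~P) -> Q): 1 > 0.2, so result = 0.2
  Gödel value = 0.2
Łukasiewicz evaluation:
  ~P: Łukasiewicz ¬ gives 1 − 0.8 = 0.2
  (Q & ~P) = min(0.2, 0.2) = 0.2
  ~(Q & ~P): Łukasiewicz ¬ gives 1 − 0.2 = 0.8
  ~~(Q & ~P): Łukasiewicz ¬ gives 1 − 0.8 = 0.2
  ~~~(Q & ~P): Łukasiewicz ¬ gives 1 − 0.2 = 0.8
  (~~~(Q & ~P) -> Q): min(1, 1 − 0.8 + 0.2) = 0.4
  Łukasiewicz value = 0.4
Difference: 0.2 − 0.4 = -0.20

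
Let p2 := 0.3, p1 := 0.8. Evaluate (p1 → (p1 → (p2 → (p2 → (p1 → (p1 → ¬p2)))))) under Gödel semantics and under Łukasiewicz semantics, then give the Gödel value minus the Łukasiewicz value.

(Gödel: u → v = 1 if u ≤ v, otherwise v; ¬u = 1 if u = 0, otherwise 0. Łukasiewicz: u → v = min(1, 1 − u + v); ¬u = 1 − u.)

Gödel evaluation:
  ¬p2: Gödel ¬ of 0.3 = 0 (operand ≠ 0)
  (p1 → ¬p2): 0.8 > 0, so result = 0
  (p1 → (p1 → ¬p2)): 0.8 > 0, so result = 0
  (p2 → (p1 → (p1 → ¬p2))): 0.3 > 0, so result = 0
  (p2 → (p2 → (p1 → (p1 → ¬p2)))): 0.3 > 0, so result = 0
  (p1 → (p2 → (p2 → (p1 → (p1 → ¬p2))))): 0.8 > 0, so result = 0
  (p1 → (p1 → (p2 → (p2 → (p1 → (p1 → ¬p2)))))): 0.8 > 0, so result = 0
  Gödel value = 0
Łukasiewicz evaluation:
  ¬p2: Łukasiewicz ¬ gives 1 − 0.3 = 0.7
  (p1 → ¬p2): min(1, 1 − 0.8 + 0.7) = 0.9
  (p1 → (p1 → ¬p2)): min(1, 1 − 0.8 + 0.9) = 1
  (p2 → (p1 → (p1 → ¬p2))): min(1, 1 − 0.3 + 1) = 1
  (p2 → (p2 → (p1 → (p1 → ¬p2)))): min(1, 1 − 0.3 + 1) = 1
  (p1 → (p2 → (p2 → (p1 → (p1 → ¬p2))))): min(1, 1 − 0.8 + 1) = 1
  (p1 → (p1 → (p2 → (p2 → (p1 → (p1 → ¬p2)))))): min(1, 1 − 0.8 + 1) = 1
  Łukasiewicz value = 1
Difference: 0 − 1 = -1.00

-1.00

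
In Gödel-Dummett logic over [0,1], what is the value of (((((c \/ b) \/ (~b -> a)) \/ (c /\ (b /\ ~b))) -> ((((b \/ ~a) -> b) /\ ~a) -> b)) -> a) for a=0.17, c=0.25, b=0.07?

(c \/ b) = max(0.25, 0.07) = 0.25
~b: Gödel ¬ of 0.07 = 0 (operand ≠ 0)
(~b -> a): 0 ≤ 0.17, so result = 1
((c \/ b) \/ (~b -> a)) = max(0.25, 1) = 1
~b: Gödel ¬ of 0.07 = 0 (operand ≠ 0)
(b /\ ~b) = min(0.07, 0) = 0
(c /\ (b /\ ~b)) = min(0.25, 0) = 0
(((c \/ b) \/ (~b -> a)) \/ (c /\ (b /\ ~b))) = max(1, 0) = 1
~a: Gödel ¬ of 0.17 = 0 (operand ≠ 0)
(b \/ ~a) = max(0.07, 0) = 0.07
((b \/ ~a) -> b): 0.07 ≤ 0.07, so result = 1
~a: Gödel ¬ of 0.17 = 0 (operand ≠ 0)
(((b \/ ~a) -> b) /\ ~a) = min(1, 0) = 0
((((b \/ ~a) -> b) /\ ~a) -> b): 0 ≤ 0.07, so result = 1
((((c \/ b) \/ (~b -> a)) \/ (c /\ (b /\ ~b))) -> ((((b \/ ~a) -> b) /\ ~a) -> b)): 1 ≤ 1, so result = 1
(((((c \/ b) \/ (~b -> a)) \/ (c /\ (b /\ ~b))) -> ((((b \/ ~a) -> b) /\ ~a) -> b)) -> a): 1 > 0.17, so result = 0.17

0.17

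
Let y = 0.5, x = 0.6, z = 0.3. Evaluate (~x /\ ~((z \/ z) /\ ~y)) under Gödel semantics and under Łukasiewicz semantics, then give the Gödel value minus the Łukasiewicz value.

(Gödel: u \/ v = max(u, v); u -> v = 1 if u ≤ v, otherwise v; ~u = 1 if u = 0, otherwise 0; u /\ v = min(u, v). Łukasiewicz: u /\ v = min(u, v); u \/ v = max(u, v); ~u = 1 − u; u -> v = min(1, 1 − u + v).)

-0.40

Gödel evaluation:
  ~x: Gödel ¬ of 0.6 = 0 (operand ≠ 0)
  (z \/ z) = max(0.3, 0.3) = 0.3
  ~y: Gödel ¬ of 0.5 = 0 (operand ≠ 0)
  ((z \/ z) /\ ~y) = min(0.3, 0) = 0
  ~((z \/ z) /\ ~y): Gödel ¬ of 0 = 1 (operand is 0)
  (~x /\ ~((z \/ z) /\ ~y)) = min(0, 1) = 0
  Gödel value = 0
Łukasiewicz evaluation:
  ~x: Łukasiewicz ¬ gives 1 − 0.6 = 0.4
  (z \/ z) = max(0.3, 0.3) = 0.3
  ~y: Łukasiewicz ¬ gives 1 − 0.5 = 0.5
  ((z \/ z) /\ ~y) = min(0.3, 0.5) = 0.3
  ~((z \/ z) /\ ~y): Łukasiewicz ¬ gives 1 − 0.3 = 0.7
  (~x /\ ~((z \/ z) /\ ~y)) = min(0.4, 0.7) = 0.4
  Łukasiewicz value = 0.4
Difference: 0 − 0.4 = -0.40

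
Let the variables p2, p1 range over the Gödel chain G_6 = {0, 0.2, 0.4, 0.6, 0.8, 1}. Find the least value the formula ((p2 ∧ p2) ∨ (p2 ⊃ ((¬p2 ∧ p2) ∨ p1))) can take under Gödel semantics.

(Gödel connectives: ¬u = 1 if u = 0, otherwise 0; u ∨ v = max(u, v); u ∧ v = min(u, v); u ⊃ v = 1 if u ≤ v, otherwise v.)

0.20

The minimum is attained at p2 = 0.2, p1 = 0:
  (p2 ∧ p2) = min(0.2, 0.2) = 0.2
  ¬p2: Gödel ¬ of 0.2 = 0 (operand ≠ 0)
  (¬p2 ∧ p2) = min(0, 0.2) = 0
  ((¬p2 ∧ p2) ∨ p1) = max(0, 0) = 0
  (p2 ⊃ ((¬p2 ∧ p2) ∨ p1)): 0.2 > 0, so result = 0
  ((p2 ∧ p2) ∨ (p2 ⊃ ((¬p2 ∧ p2) ∨ p1))) = max(0.2, 0) = 0.2
Checking all 36 assignments confirms none give a value below 0.20.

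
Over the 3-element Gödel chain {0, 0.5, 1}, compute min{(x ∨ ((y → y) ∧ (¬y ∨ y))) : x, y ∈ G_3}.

0.50

The minimum is attained at x = 0, y = 0.5:
  (y → y): 0.5 ≤ 0.5, so result = 1
  ¬y: Gödel ¬ of 0.5 = 0 (operand ≠ 0)
  (¬y ∨ y) = max(0, 0.5) = 0.5
  ((y → y) ∧ (¬y ∨ y)) = min(1, 0.5) = 0.5
  (x ∨ ((y → y) ∧ (¬y ∨ y))) = max(0, 0.5) = 0.5
Checking all 9 assignments confirms none give a value below 0.50.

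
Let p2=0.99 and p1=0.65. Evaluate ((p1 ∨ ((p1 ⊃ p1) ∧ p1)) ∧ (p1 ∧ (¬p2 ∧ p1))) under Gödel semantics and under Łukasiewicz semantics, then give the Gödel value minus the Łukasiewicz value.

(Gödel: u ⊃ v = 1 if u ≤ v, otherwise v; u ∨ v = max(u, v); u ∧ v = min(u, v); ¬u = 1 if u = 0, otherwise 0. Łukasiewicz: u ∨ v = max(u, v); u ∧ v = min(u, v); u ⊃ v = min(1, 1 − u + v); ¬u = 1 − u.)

Gödel evaluation:
  (p1 ⊃ p1): 0.65 ≤ 0.65, so result = 1
  ((p1 ⊃ p1) ∧ p1) = min(1, 0.65) = 0.65
  (p1 ∨ ((p1 ⊃ p1) ∧ p1)) = max(0.65, 0.65) = 0.65
  ¬p2: Gödel ¬ of 0.99 = 0 (operand ≠ 0)
  (¬p2 ∧ p1) = min(0, 0.65) = 0
  (p1 ∧ (¬p2 ∧ p1)) = min(0.65, 0) = 0
  ((p1 ∨ ((p1 ⊃ p1) ∧ p1)) ∧ (p1 ∧ (¬p2 ∧ p1))) = min(0.65, 0) = 0
  Gödel value = 0
Łukasiewicz evaluation:
  (p1 ⊃ p1): min(1, 1 − 0.65 + 0.65) = 1
  ((p1 ⊃ p1) ∧ p1) = min(1, 0.65) = 0.65
  (p1 ∨ ((p1 ⊃ p1) ∧ p1)) = max(0.65, 0.65) = 0.65
  ¬p2: Łukasiewicz ¬ gives 1 − 0.99 = 0.01
  (¬p2 ∧ p1) = min(0.01, 0.65) = 0.01
  (p1 ∧ (¬p2 ∧ p1)) = min(0.65, 0.01) = 0.01
  ((p1 ∨ ((p1 ⊃ p1) ∧ p1)) ∧ (p1 ∧ (¬p2 ∧ p1))) = min(0.65, 0.01) = 0.01
  Łukasiewicz value = 0.01
Difference: 0 − 0.01 = -0.01

-0.01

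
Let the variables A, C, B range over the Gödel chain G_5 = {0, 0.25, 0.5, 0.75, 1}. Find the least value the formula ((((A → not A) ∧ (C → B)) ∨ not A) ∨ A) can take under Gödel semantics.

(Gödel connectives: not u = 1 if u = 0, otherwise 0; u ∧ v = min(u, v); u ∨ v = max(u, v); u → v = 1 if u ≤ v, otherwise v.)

The minimum is attained at A = 0.25, C = 0, B = 0:
  not A: Gödel ¬ of 0.25 = 0 (operand ≠ 0)
  (A → not A): 0.25 > 0, so result = 0
  (C → B): 0 ≤ 0, so result = 1
  ((A → not A) ∧ (C → B)) = min(0, 1) = 0
  not A: Gödel ¬ of 0.25 = 0 (operand ≠ 0)
  (((A → not A) ∧ (C → B)) ∨ not A) = max(0, 0) = 0
  ((((A → not A) ∧ (C → B)) ∨ not A) ∨ A) = max(0, 0.25) = 0.25
Checking all 125 assignments confirms none give a value below 0.25.

0.25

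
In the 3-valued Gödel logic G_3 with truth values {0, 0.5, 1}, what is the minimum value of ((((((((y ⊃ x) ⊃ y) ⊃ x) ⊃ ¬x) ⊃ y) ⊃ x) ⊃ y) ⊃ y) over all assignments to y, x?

The minimum is attained at y = 0.5, x = 0:
  (y ⊃ x): 0.5 > 0, so result = 0
  ((y ⊃ x) ⊃ y): 0 ≤ 0.5, so result = 1
  (((y ⊃ x) ⊃ y) ⊃ x): 1 > 0, so result = 0
  ¬x: Gödel ¬ of 0 = 1 (operand is 0)
  ((((y ⊃ x) ⊃ y) ⊃ x) ⊃ ¬x): 0 ≤ 1, so result = 1
  (((((y ⊃ x) ⊃ y) ⊃ x) ⊃ ¬x) ⊃ y): 1 > 0.5, so result = 0.5
  ((((((y ⊃ x) ⊃ y) ⊃ x) ⊃ ¬x) ⊃ y) ⊃ x): 0.5 > 0, so result = 0
  (((((((y ⊃ x) ⊃ y) ⊃ x) ⊃ ¬x) ⊃ y) ⊃ x) ⊃ y): 0 ≤ 0.5, so result = 1
  ((((((((y ⊃ x) ⊃ y) ⊃ x) ⊃ ¬x) ⊃ y) ⊃ x) ⊃ y) ⊃ y): 1 > 0.5, so result = 0.5
Checking all 9 assignments confirms none give a value below 0.50.

0.50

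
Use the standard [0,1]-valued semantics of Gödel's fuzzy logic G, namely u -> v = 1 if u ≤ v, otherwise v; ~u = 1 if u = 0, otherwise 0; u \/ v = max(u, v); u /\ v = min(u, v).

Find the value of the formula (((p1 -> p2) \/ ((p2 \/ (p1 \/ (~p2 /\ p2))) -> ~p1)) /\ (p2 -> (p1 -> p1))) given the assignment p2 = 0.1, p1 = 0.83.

(p1 -> p2): 0.83 > 0.1, so result = 0.1
~p2: Gödel ¬ of 0.1 = 0 (operand ≠ 0)
(~p2 /\ p2) = min(0, 0.1) = 0
(p1 \/ (~p2 /\ p2)) = max(0.83, 0) = 0.83
(p2 \/ (p1 \/ (~p2 /\ p2))) = max(0.1, 0.83) = 0.83
~p1: Gödel ¬ of 0.83 = 0 (operand ≠ 0)
((p2 \/ (p1 \/ (~p2 /\ p2))) -> ~p1): 0.83 > 0, so result = 0
((p1 -> p2) \/ ((p2 \/ (p1 \/ (~p2 /\ p2))) -> ~p1)) = max(0.1, 0) = 0.1
(p1 -> p1): 0.83 ≤ 0.83, so result = 1
(p2 -> (p1 -> p1)): 0.1 ≤ 1, so result = 1
(((p1 -> p2) \/ ((p2 \/ (p1 \/ (~p2 /\ p2))) -> ~p1)) /\ (p2 -> (p1 -> p1))) = min(0.1, 1) = 0.1

0.10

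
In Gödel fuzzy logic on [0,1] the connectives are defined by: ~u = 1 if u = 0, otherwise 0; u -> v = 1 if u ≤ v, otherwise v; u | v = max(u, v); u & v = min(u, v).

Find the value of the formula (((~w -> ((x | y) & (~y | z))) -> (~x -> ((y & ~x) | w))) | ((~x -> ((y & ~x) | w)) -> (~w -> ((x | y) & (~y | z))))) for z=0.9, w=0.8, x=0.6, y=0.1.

1.00

~w: Gödel ¬ of 0.8 = 0 (operand ≠ 0)
(x | y) = max(0.6, 0.1) = 0.6
~y: Gödel ¬ of 0.1 = 0 (operand ≠ 0)
(~y | z) = max(0, 0.9) = 0.9
((x | y) & (~y | z)) = min(0.6, 0.9) = 0.6
(~w -> ((x | y) & (~y | z))): 0 ≤ 0.6, so result = 1
~x: Gödel ¬ of 0.6 = 0 (operand ≠ 0)
~x: Gödel ¬ of 0.6 = 0 (operand ≠ 0)
(y & ~x) = min(0.1, 0) = 0
((y & ~x) | w) = max(0, 0.8) = 0.8
(~x -> ((y & ~x) | w)): 0 ≤ 0.8, so result = 1
((~w -> ((x | y) & (~y | z))) -> (~x -> ((y & ~x) | w))): 1 ≤ 1, so result = 1
~x: Gödel ¬ of 0.6 = 0 (operand ≠ 0)
~x: Gödel ¬ of 0.6 = 0 (operand ≠ 0)
(y & ~x) = min(0.1, 0) = 0
((y & ~x) | w) = max(0, 0.8) = 0.8
(~x -> ((y & ~x) | w)): 0 ≤ 0.8, so result = 1
~w: Gödel ¬ of 0.8 = 0 (operand ≠ 0)
(x | y) = max(0.6, 0.1) = 0.6
~y: Gödel ¬ of 0.1 = 0 (operand ≠ 0)
(~y | z) = max(0, 0.9) = 0.9
((x | y) & (~y | z)) = min(0.6, 0.9) = 0.6
(~w -> ((x | y) & (~y | z))): 0 ≤ 0.6, so result = 1
((~x -> ((y & ~x) | w)) -> (~w -> ((x | y) & (~y | z)))): 1 ≤ 1, so result = 1
(((~w -> ((x | y) & (~y | z))) -> (~x -> ((y & ~x) | w))) | ((~x -> ((y & ~x) | w)) -> (~w -> ((x | y) & (~y | z))))) = max(1, 1) = 1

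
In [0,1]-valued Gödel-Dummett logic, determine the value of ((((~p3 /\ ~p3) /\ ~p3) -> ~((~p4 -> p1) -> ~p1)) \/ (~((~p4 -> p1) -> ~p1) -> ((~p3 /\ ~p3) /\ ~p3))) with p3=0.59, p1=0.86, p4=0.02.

1.00

~p3: Gödel ¬ of 0.59 = 0 (operand ≠ 0)
~p3: Gödel ¬ of 0.59 = 0 (operand ≠ 0)
(~p3 /\ ~p3) = min(0, 0) = 0
~p3: Gödel ¬ of 0.59 = 0 (operand ≠ 0)
((~p3 /\ ~p3) /\ ~p3) = min(0, 0) = 0
~p4: Gödel ¬ of 0.02 = 0 (operand ≠ 0)
(~p4 -> p1): 0 ≤ 0.86, so result = 1
~p1: Gödel ¬ of 0.86 = 0 (operand ≠ 0)
((~p4 -> p1) -> ~p1): 1 > 0, so result = 0
~((~p4 -> p1) -> ~p1): Gödel ¬ of 0 = 1 (operand is 0)
(((~p3 /\ ~p3) /\ ~p3) -> ~((~p4 -> p1) -> ~p1)): 0 ≤ 1, so result = 1
~p4: Gödel ¬ of 0.02 = 0 (operand ≠ 0)
(~p4 -> p1): 0 ≤ 0.86, so result = 1
~p1: Gödel ¬ of 0.86 = 0 (operand ≠ 0)
((~p4 -> p1) -> ~p1): 1 > 0, so result = 0
~((~p4 -> p1) -> ~p1): Gödel ¬ of 0 = 1 (operand is 0)
~p3: Gödel ¬ of 0.59 = 0 (operand ≠ 0)
~p3: Gödel ¬ of 0.59 = 0 (operand ≠ 0)
(~p3 /\ ~p3) = min(0, 0) = 0
~p3: Gödel ¬ of 0.59 = 0 (operand ≠ 0)
((~p3 /\ ~p3) /\ ~p3) = min(0, 0) = 0
(~((~p4 -> p1) -> ~p1) -> ((~p3 /\ ~p3) /\ ~p3)): 1 > 0, so result = 0
((((~p3 /\ ~p3) /\ ~p3) -> ~((~p4 -> p1) -> ~p1)) \/ (~((~p4 -> p1) -> ~p1) -> ((~p3 /\ ~p3) /\ ~p3))) = max(1, 0) = 1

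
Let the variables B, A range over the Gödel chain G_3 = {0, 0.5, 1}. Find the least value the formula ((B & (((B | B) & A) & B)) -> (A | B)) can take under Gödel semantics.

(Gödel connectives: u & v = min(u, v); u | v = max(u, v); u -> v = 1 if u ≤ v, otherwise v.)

1.00

Every assignment gives 1. For instance at B = 0, A = 0:
  (B | B) = max(0, 0) = 0
  ((B | B) & A) = min(0, 0) = 0
  (((B | B) & A) & B) = min(0, 0) = 0
  (B & (((B | B) & A) & B)) = min(0, 0) = 0
  (A | B) = max(0, 0) = 0
  ((B & (((B | B) & A) & B)) -> (A | B)): 0 ≤ 0, so result = 1
All 9 assignments give value 1 — the formula is a G_3-tautology.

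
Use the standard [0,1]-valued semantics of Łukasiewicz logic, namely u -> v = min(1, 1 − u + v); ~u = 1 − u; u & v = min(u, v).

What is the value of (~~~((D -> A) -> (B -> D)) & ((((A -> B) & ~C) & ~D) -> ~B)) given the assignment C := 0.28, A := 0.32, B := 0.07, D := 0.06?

(D -> A): min(1, 1 − 0.06 + 0.32) = 1
(B -> D): min(1, 1 − 0.07 + 0.06) = 0.99
((D -> A) -> (B -> D)): min(1, 1 − 1 + 0.99) = 0.99
~((D -> A) -> (B -> D)): Łukasiewicz ¬ gives 1 − 0.99 = 0.01
~~((D -> A) -> (B -> D)): Łukasiewicz ¬ gives 1 − 0.01 = 0.99
~~~((D -> A) -> (B -> D)): Łukasiewicz ¬ gives 1 − 0.99 = 0.01
(A -> B): min(1, 1 − 0.32 + 0.07) = 0.75
~C: Łukasiewicz ¬ gives 1 − 0.28 = 0.72
((A -> B) & ~C) = min(0.75, 0.72) = 0.72
~D: Łukasiewicz ¬ gives 1 − 0.06 = 0.94
(((A -> B) & ~C) & ~D) = min(0.72, 0.94) = 0.72
~B: Łukasiewicz ¬ gives 1 − 0.07 = 0.93
((((A -> B) & ~C) & ~D) -> ~B): min(1, 1 − 0.72 + 0.93) = 1
(~~~((D -> A) -> (B -> D)) & ((((A -> B) & ~C) & ~D) -> ~B)) = min(0.01, 1) = 0.01

0.01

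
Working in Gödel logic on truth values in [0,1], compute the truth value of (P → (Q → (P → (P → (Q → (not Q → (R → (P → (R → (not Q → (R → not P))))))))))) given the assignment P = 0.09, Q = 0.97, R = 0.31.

not Q: Gödel ¬ of 0.97 = 0 (operand ≠ 0)
not Q: Gödel ¬ of 0.97 = 0 (operand ≠ 0)
not P: Gödel ¬ of 0.09 = 0 (operand ≠ 0)
(R → not P): 0.31 > 0, so result = 0
(not Q → (R → not P)): 0 ≤ 0, so result = 1
(R → (not Q → (R → not P))): 0.31 ≤ 1, so result = 1
(P → (R → (not Q → (R → not P)))): 0.09 ≤ 1, so result = 1
(R → (P → (R → (not Q → (R → not P))))): 0.31 ≤ 1, so result = 1
(not Q → (R → (P → (R → (not Q → (R → not P)))))): 0 ≤ 1, so result = 1
(Q → (not Q → (R → (P → (R → (not Q → (R → not P))))))): 0.97 ≤ 1, so result = 1
(P → (Q → (not Q → (R → (P → (R → (not Q → (R → not P)))))))): 0.09 ≤ 1, so result = 1
(P → (P → (Q → (not Q → (R → (P → (R → (not Q → (R → not P))))))))): 0.09 ≤ 1, so result = 1
(Q → (P → (P → (Q → (not Q → (R → (P → (R → (not Q → (R → not P)))))))))): 0.97 ≤ 1, so result = 1
(P → (Q → (P → (P → (Q → (not Q → (R → (P → (R → (not Q → (R → not P))))))))))): 0.09 ≤ 1, so result = 1

1.00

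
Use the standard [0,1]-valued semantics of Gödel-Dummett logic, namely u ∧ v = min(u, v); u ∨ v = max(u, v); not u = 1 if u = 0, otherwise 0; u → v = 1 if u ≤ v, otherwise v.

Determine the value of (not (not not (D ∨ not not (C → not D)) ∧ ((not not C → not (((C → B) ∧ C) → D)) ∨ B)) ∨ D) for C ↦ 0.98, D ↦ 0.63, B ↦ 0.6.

0.63

not D: Gödel ¬ of 0.63 = 0 (operand ≠ 0)
(C → not D): 0.98 > 0, so result = 0
not (C → not D): Gödel ¬ of 0 = 1 (operand is 0)
not not (C → not D): Gödel ¬ of 1 = 0 (operand ≠ 0)
(D ∨ not not (C → not D)) = max(0.63, 0) = 0.63
not (D ∨ not not (C → not D)): Gödel ¬ of 0.63 = 0 (operand ≠ 0)
not not (D ∨ not not (C → not D)): Gödel ¬ of 0 = 1 (operand is 0)
not C: Gödel ¬ of 0.98 = 0 (operand ≠ 0)
not not C: Gödel ¬ of 0 = 1 (operand is 0)
(C → B): 0.98 > 0.6, so result = 0.6
((C → B) ∧ C) = min(0.6, 0.98) = 0.6
(((C → B) ∧ C) → D): 0.6 ≤ 0.63, so result = 1
not (((C → B) ∧ C) → D): Gödel ¬ of 1 = 0 (operand ≠ 0)
(not not C → not (((C → B) ∧ C) → D)): 1 > 0, so result = 0
((not not C → not (((C → B) ∧ C) → D)) ∨ B) = max(0, 0.6) = 0.6
(not not (D ∨ not not (C → not D)) ∧ ((not not C → not (((C → B) ∧ C) → D)) ∨ B)) = min(1, 0.6) = 0.6
not (not not (D ∨ not not (C → not D)) ∧ ((not not C → not (((C → B) ∧ C) → D)) ∨ B)): Gödel ¬ of 0.6 = 0 (operand ≠ 0)
(not (not not (D ∨ not not (C → not D)) ∧ ((not not C → not (((C → B) ∧ C) → D)) ∨ B)) ∨ D) = max(0, 0.63) = 0.63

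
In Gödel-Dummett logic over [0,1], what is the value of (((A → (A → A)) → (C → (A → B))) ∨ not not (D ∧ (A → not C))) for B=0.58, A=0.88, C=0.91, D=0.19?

(A → A): 0.88 ≤ 0.88, so result = 1
(A → (A → A)): 0.88 ≤ 1, so result = 1
(A → B): 0.88 > 0.58, so result = 0.58
(C → (A → B)): 0.91 > 0.58, so result = 0.58
((A → (A → A)) → (C → (A → B))): 1 > 0.58, so result = 0.58
not C: Gödel ¬ of 0.91 = 0 (operand ≠ 0)
(A → not C): 0.88 > 0, so result = 0
(D ∧ (A → not C)) = min(0.19, 0) = 0
not (D ∧ (A → not C)): Gödel ¬ of 0 = 1 (operand is 0)
not not (D ∧ (A → not C)): Gödel ¬ of 1 = 0 (operand ≠ 0)
(((A → (A → A)) → (C → (A → B))) ∨ not not (D ∧ (A → not C))) = max(0.58, 0) = 0.58

0.58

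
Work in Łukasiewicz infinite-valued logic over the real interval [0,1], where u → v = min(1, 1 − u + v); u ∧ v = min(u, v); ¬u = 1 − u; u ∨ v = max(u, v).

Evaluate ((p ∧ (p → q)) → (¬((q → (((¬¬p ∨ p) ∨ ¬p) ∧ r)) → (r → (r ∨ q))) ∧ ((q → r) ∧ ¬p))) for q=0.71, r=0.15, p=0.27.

(p → q): min(1, 1 − 0.27 + 0.71) = 1
(p ∧ (p → q)) = min(0.27, 1) = 0.27
¬p: Łukasiewicz ¬ gives 1 − 0.27 = 0.73
¬¬p: Łukasiewicz ¬ gives 1 − 0.73 = 0.27
(¬¬p ∨ p) = max(0.27, 0.27) = 0.27
¬p: Łukasiewicz ¬ gives 1 − 0.27 = 0.73
((¬¬p ∨ p) ∨ ¬p) = max(0.27, 0.73) = 0.73
(((¬¬p ∨ p) ∨ ¬p) ∧ r) = min(0.73, 0.15) = 0.15
(q → (((¬¬p ∨ p) ∨ ¬p) ∧ r)): min(1, 1 − 0.71 + 0.15) = 0.44
(r ∨ q) = max(0.15, 0.71) = 0.71
(r → (r ∨ q)): min(1, 1 − 0.15 + 0.71) = 1
((q → (((¬¬p ∨ p) ∨ ¬p) ∧ r)) → (r → (r ∨ q))): min(1, 1 − 0.44 + 1) = 1
¬((q → (((¬¬p ∨ p) ∨ ¬p) ∧ r)) → (r → (r ∨ q))): Łukasiewicz ¬ gives 1 − 1 = 0
(q → r): min(1, 1 − 0.71 + 0.15) = 0.44
¬p: Łukasiewicz ¬ gives 1 − 0.27 = 0.73
((q → r) ∧ ¬p) = min(0.44, 0.73) = 0.44
(¬((q → (((¬¬p ∨ p) ∨ ¬p) ∧ r)) → (r → (r ∨ q))) ∧ ((q → r) ∧ ¬p)) = min(0, 0.44) = 0
((p ∧ (p → q)) → (¬((q → (((¬¬p ∨ p) ∨ ¬p) ∧ r)) → (r → (r ∨ q))) ∧ ((q → r) ∧ ¬p))): min(1, 1 − 0.27 + 0) = 0.73

0.73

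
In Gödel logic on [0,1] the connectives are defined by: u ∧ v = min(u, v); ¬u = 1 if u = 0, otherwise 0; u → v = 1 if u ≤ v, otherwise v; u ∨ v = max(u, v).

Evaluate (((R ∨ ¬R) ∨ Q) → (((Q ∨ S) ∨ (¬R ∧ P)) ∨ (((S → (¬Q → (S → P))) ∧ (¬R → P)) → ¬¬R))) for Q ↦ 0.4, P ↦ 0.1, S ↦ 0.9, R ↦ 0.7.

1.00

¬R: Gödel ¬ of 0.7 = 0 (operand ≠ 0)
(R ∨ ¬R) = max(0.7, 0) = 0.7
((R ∨ ¬R) ∨ Q) = max(0.7, 0.4) = 0.7
(Q ∨ S) = max(0.4, 0.9) = 0.9
¬R: Gödel ¬ of 0.7 = 0 (operand ≠ 0)
(¬R ∧ P) = min(0, 0.1) = 0
((Q ∨ S) ∨ (¬R ∧ P)) = max(0.9, 0) = 0.9
¬Q: Gödel ¬ of 0.4 = 0 (operand ≠ 0)
(S → P): 0.9 > 0.1, so result = 0.1
(¬Q → (S → P)): 0 ≤ 0.1, so result = 1
(S → (¬Q → (S → P))): 0.9 ≤ 1, so result = 1
¬R: Gödel ¬ of 0.7 = 0 (operand ≠ 0)
(¬R → P): 0 ≤ 0.1, so result = 1
((S → (¬Q → (S → P))) ∧ (¬R → P)) = min(1, 1) = 1
¬R: Gödel ¬ of 0.7 = 0 (operand ≠ 0)
¬¬R: Gödel ¬ of 0 = 1 (operand is 0)
(((S → (¬Q → (S → P))) ∧ (¬R → P)) → ¬¬R): 1 ≤ 1, so result = 1
(((Q ∨ S) ∨ (¬R ∧ P)) ∨ (((S → (¬Q → (S → P))) ∧ (¬R → P)) → ¬¬R)) = max(0.9, 1) = 1
(((R ∨ ¬R) ∨ Q) → (((Q ∨ S) ∨ (¬R ∧ P)) ∨ (((S → (¬Q → (S → P))) ∧ (¬R → P)) → ¬¬R))): 0.7 ≤ 1, so result = 1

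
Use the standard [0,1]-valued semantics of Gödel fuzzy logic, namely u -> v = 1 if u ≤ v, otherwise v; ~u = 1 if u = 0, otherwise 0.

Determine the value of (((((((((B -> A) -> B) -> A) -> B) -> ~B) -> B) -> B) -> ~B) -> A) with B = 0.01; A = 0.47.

(B -> A): 0.01 ≤ 0.47, so result = 1
((B -> A) -> B): 1 > 0.01, so result = 0.01
(((B -> A) -> B) -> A): 0.01 ≤ 0.47, so result = 1
((((B -> A) -> B) -> A) -> B): 1 > 0.01, so result = 0.01
~B: Gödel ¬ of 0.01 = 0 (operand ≠ 0)
(((((B -> A) -> B) -> A) -> B) -> ~B): 0.01 > 0, so result = 0
((((((B -> A) -> B) -> A) -> B) -> ~B) -> B): 0 ≤ 0.01, so result = 1
(((((((B -> A) -> B) -> A) -> B) -> ~B) -> B) -> B): 1 > 0.01, so result = 0.01
~B: Gödel ¬ of 0.01 = 0 (operand ≠ 0)
((((((((B -> A) -> B) -> A) -> B) -> ~B) -> B) -> B) -> ~B): 0.01 > 0, so result = 0
(((((((((B -> A) -> B) -> A) -> B) -> ~B) -> B) -> B) -> ~B) -> A): 0 ≤ 0.47, so result = 1

1.00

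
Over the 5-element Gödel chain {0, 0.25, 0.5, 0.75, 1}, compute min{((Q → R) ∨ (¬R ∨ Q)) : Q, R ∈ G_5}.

0.50

The minimum is attained at Q = 0.5, R = 0.25:
  (Q → R): 0.5 > 0.25, so result = 0.25
  ¬R: Gödel ¬ of 0.25 = 0 (operand ≠ 0)
  (¬R ∨ Q) = max(0, 0.5) = 0.5
  ((Q → R) ∨ (¬R ∨ Q)) = max(0.25, 0.5) = 0.5
Checking all 25 assignments confirms none give a value below 0.50.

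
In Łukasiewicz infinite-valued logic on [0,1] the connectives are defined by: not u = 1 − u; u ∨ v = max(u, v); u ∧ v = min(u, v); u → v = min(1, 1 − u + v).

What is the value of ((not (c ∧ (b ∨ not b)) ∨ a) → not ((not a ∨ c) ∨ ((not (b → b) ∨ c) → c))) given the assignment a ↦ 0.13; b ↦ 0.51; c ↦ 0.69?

0.51

not b: Łukasiewicz ¬ gives 1 − 0.51 = 0.49
(b ∨ not b) = max(0.51, 0.49) = 0.51
(c ∧ (b ∨ not b)) = min(0.69, 0.51) = 0.51
not (c ∧ (b ∨ not b)): Łukasiewicz ¬ gives 1 − 0.51 = 0.49
(not (c ∧ (b ∨ not b)) ∨ a) = max(0.49, 0.13) = 0.49
not a: Łukasiewicz ¬ gives 1 − 0.13 = 0.87
(not a ∨ c) = max(0.87, 0.69) = 0.87
(b → b): min(1, 1 − 0.51 + 0.51) = 1
not (b → b): Łukasiewicz ¬ gives 1 − 1 = 0
(not (b → b) ∨ c) = max(0, 0.69) = 0.69
((not (b → b) ∨ c) → c): min(1, 1 − 0.69 + 0.69) = 1
((not a ∨ c) ∨ ((not (b → b) ∨ c) → c)) = max(0.87, 1) = 1
not ((not a ∨ c) ∨ ((not (b → b) ∨ c) → c)): Łukasiewicz ¬ gives 1 − 1 = 0
((not (c ∧ (b ∨ not b)) ∨ a) → not ((not a ∨ c) ∨ ((not (b → b) ∨ c) → c))): min(1, 1 − 0.49 + 0) = 0.51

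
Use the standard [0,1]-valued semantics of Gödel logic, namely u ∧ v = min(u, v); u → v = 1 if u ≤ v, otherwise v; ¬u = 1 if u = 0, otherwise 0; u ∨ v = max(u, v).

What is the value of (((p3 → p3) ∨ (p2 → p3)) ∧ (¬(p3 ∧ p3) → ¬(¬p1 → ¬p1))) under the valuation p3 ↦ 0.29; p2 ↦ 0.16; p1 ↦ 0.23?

(p3 → p3): 0.29 ≤ 0.29, so result = 1
(p2 → p3): 0.16 ≤ 0.29, so result = 1
((p3 → p3) ∨ (p2 → p3)) = max(1, 1) = 1
(p3 ∧ p3) = min(0.29, 0.29) = 0.29
¬(p3 ∧ p3): Gödel ¬ of 0.29 = 0 (operand ≠ 0)
¬p1: Gödel ¬ of 0.23 = 0 (operand ≠ 0)
¬p1: Gödel ¬ of 0.23 = 0 (operand ≠ 0)
(¬p1 → ¬p1): 0 ≤ 0, so result = 1
¬(¬p1 → ¬p1): Gödel ¬ of 1 = 0 (operand ≠ 0)
(¬(p3 ∧ p3) → ¬(¬p1 → ¬p1)): 0 ≤ 0, so result = 1
(((p3 → p3) ∨ (p2 → p3)) ∧ (¬(p3 ∧ p3) → ¬(¬p1 → ¬p1))) = min(1, 1) = 1

1.00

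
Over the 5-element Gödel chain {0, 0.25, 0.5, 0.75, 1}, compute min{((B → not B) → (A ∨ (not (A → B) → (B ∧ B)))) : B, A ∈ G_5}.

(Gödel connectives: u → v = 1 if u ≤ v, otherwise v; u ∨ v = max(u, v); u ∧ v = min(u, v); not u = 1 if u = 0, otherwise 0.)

0.25

The minimum is attained at B = 0, A = 0.25:
  not B: Gödel ¬ of 0 = 1 (operand is 0)
  (B → not B): 0 ≤ 1, so result = 1
  (A → B): 0.25 > 0, so result = 0
  not (A → B): Gödel ¬ of 0 = 1 (operand is 0)
  (B ∧ B) = min(0, 0) = 0
  (not (A → B) → (B ∧ B)): 1 > 0, so result = 0
  (A ∨ (not (A → B) → (B ∧ B))) = max(0.25, 0) = 0.25
  ((B → not B) → (A ∨ (not (A → B) → (B ∧ B)))): 1 > 0.25, so result = 0.25
Checking all 25 assignments confirms none give a value below 0.25.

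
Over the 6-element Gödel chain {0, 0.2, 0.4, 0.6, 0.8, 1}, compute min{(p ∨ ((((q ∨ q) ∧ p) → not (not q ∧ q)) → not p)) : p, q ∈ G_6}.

The minimum is attained at p = 0.2, q = 0:
  (q ∨ q) = max(0, 0) = 0
  ((q ∨ q) ∧ p) = min(0, 0.2) = 0
  not q: Gödel ¬ of 0 = 1 (operand is 0)
  (not q ∧ q) = min(1, 0) = 0
  not (not q ∧ q): Gödel ¬ of 0 = 1 (operand is 0)
  (((q ∨ q) ∧ p) → not (not q ∧ q)): 0 ≤ 1, so result = 1
  not p: Gödel ¬ of 0.2 = 0 (operand ≠ 0)
  ((((q ∨ q) ∧ p) → not (not q ∧ q)) → not p): 1 > 0, so result = 0
  (p ∨ ((((q ∨ q) ∧ p) → not (not q ∧ q)) → not p)) = max(0.2, 0) = 0.2
Checking all 36 assignments confirms none give a value below 0.20.

0.20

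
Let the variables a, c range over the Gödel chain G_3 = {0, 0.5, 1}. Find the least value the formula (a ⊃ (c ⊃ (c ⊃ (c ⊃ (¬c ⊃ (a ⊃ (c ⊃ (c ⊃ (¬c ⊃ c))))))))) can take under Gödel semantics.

Every assignment gives 1. For instance at a = 0, c = 0:
  ¬c: Gödel ¬ of 0 = 1 (operand is 0)
  ¬c: Gödel ¬ of 0 = 1 (operand is 0)
  (¬c ⊃ c): 1 > 0, so result = 0
  (c ⊃ (¬c ⊃ c)): 0 ≤ 0, so result = 1
  (c ⊃ (c ⊃ (¬c ⊃ c))): 0 ≤ 1, so result = 1
  (a ⊃ (c ⊃ (c ⊃ (¬c ⊃ c)))): 0 ≤ 1, so result = 1
  (¬c ⊃ (a ⊃ (c ⊃ (c ⊃ (¬c ⊃ c))))): 1 ≤ 1, so result = 1
  (c ⊃ (¬c ⊃ (a ⊃ (c ⊃ (c ⊃ (¬c ⊃ c)))))): 0 ≤ 1, so result = 1
  (c ⊃ (c ⊃ (¬c ⊃ (a ⊃ (c ⊃ (c ⊃ (¬c ⊃ c))))))): 0 ≤ 1, so result = 1
  (c ⊃ (c ⊃ (c ⊃ (¬c ⊃ (a ⊃ (c ⊃ (c ⊃ (¬c ⊃ c)))))))): 0 ≤ 1, so result = 1
  (a ⊃ (c ⊃ (c ⊃ (c ⊃ (¬c ⊃ (a ⊃ (c ⊃ (c ⊃ (¬c ⊃ c))))))))): 0 ≤ 1, so result = 1
All 9 assignments give value 1 — the formula is a G_3-tautology.

1.00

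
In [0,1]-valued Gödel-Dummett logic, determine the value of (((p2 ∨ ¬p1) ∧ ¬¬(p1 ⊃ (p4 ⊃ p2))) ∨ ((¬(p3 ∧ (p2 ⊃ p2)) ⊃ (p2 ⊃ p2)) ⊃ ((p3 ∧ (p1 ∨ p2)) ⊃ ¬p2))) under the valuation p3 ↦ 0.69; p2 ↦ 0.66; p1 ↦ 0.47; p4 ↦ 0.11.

0.66

¬p1: Gödel ¬ of 0.47 = 0 (operand ≠ 0)
(p2 ∨ ¬p1) = max(0.66, 0) = 0.66
(p4 ⊃ p2): 0.11 ≤ 0.66, so result = 1
(p1 ⊃ (p4 ⊃ p2)): 0.47 ≤ 1, so result = 1
¬(p1 ⊃ (p4 ⊃ p2)): Gödel ¬ of 1 = 0 (operand ≠ 0)
¬¬(p1 ⊃ (p4 ⊃ p2)): Gödel ¬ of 0 = 1 (operand is 0)
((p2 ∨ ¬p1) ∧ ¬¬(p1 ⊃ (p4 ⊃ p2))) = min(0.66, 1) = 0.66
(p2 ⊃ p2): 0.66 ≤ 0.66, so result = 1
(p3 ∧ (p2 ⊃ p2)) = min(0.69, 1) = 0.69
¬(p3 ∧ (p2 ⊃ p2)): Gödel ¬ of 0.69 = 0 (operand ≠ 0)
(p2 ⊃ p2): 0.66 ≤ 0.66, so result = 1
(¬(p3 ∧ (p2 ⊃ p2)) ⊃ (p2 ⊃ p2)): 0 ≤ 1, so result = 1
(p1 ∨ p2) = max(0.47, 0.66) = 0.66
(p3 ∧ (p1 ∨ p2)) = min(0.69, 0.66) = 0.66
¬p2: Gödel ¬ of 0.66 = 0 (operand ≠ 0)
((p3 ∧ (p1 ∨ p2)) ⊃ ¬p2): 0.66 > 0, so result = 0
((¬(p3 ∧ (p2 ⊃ p2)) ⊃ (p2 ⊃ p2)) ⊃ ((p3 ∧ (p1 ∨ p2)) ⊃ ¬p2)): 1 > 0, so result = 0
(((p2 ∨ ¬p1) ∧ ¬¬(p1 ⊃ (p4 ⊃ p2))) ∨ ((¬(p3 ∧ (p2 ⊃ p2)) ⊃ (p2 ⊃ p2)) ⊃ ((p3 ∧ (p1 ∨ p2)) ⊃ ¬p2))) = max(0.66, 0) = 0.66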